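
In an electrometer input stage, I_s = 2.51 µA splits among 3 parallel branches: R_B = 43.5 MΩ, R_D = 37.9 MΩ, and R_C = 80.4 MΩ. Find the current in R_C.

ΣG = 1/43.5 + 1/37.9 + 1/80.4 = 0.06181.
By the current-divider rule, I = I_s · G_k/ΣG = 2.51 × 0.2012 = 0.5051 µA.

I ≈ 0.505 µA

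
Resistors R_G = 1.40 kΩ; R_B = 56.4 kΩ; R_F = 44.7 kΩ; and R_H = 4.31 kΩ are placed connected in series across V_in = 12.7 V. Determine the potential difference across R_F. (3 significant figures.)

Series total: ΣR = 1.40 + 56.4 + 44.7 + 4.31 = 106.8 kΩ.
By the voltage-divider rule, V = 12.7 × 44.70/106.8 = 5.315 V.

V ≈ 5.31 V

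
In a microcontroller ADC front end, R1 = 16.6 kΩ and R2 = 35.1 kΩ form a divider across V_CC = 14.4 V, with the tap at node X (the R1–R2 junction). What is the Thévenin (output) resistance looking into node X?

Looking into X with the source shorted: R_th = R1·R2/(R1+R2) = 16.60 × 35.1/51.70 = 11.27 kΩ.

R_th ≈ 11.3 kΩ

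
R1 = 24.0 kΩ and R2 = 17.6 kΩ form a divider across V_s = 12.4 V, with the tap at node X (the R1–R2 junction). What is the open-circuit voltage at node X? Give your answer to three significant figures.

With X open, the divider is unloaded: V_th = 12.4 × 17.6/41.60 = 5.246 V.

V_th ≈ 5.25 V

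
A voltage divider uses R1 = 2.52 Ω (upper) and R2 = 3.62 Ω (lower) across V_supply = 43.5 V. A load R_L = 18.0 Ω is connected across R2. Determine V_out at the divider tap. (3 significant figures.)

V_out ≈ 23.7 V

The load sits in parallel with R2, giving an effective lower resistance R2' = R2·R_L/(R2+R_L) = 3.014 Ω.
Now apply the divider: V_out = 43.5 × 0.5446 = 23.69 V.
(Unloaded it would be 25.6 V; the load pulls it down.)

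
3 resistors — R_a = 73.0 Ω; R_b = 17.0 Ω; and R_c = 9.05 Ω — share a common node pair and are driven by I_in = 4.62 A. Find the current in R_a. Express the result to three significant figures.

Total conductance ΣG = 1/73.0 + 1/17.0 + 1/9.05 = 0.1830 (units of 1/Ω).
By the current-divider rule, I = I_in · G_k/ΣG = 4.62 × 0.07485 = 0.3458 A.

I ≈ 0.346 A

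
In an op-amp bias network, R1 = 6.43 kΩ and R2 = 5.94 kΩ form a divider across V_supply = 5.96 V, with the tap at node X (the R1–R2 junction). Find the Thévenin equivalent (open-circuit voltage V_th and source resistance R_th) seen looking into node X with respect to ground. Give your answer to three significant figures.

V_th is the unloaded tap voltage: V_supply · R2/(R1+R2) = 5.96 × 0.4802 = 2.862 V.
With V_supply suppressed (replaced by a short), R_th = R1 ‖ R2 = (6.430 × 5.94)/(6.430 + 5.94) = 3.088 kΩ.

V_th ≈ 2.86 V, R_th ≈ 3.09 kΩ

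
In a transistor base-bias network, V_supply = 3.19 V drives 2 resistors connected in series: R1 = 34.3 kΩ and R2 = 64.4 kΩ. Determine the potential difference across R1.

V ≈ 1.11 V

ΣR = 34.3 + 64.4 = 98.70 kΩ.
Voltage divider: V = V_supply · (34.30 / 98.70) = 3.19 × 0.3475 = 1.109 V.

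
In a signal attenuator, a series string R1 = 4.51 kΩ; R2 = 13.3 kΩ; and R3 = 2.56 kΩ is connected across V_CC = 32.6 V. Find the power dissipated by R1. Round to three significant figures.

The common current is I = 32.6/20.37 = 1.600 mA.
V(R1) = I·R = 7.218 V; P = V·I = 7.218 × 1.600 = 11.55 mW.

P ≈ 11.6 mW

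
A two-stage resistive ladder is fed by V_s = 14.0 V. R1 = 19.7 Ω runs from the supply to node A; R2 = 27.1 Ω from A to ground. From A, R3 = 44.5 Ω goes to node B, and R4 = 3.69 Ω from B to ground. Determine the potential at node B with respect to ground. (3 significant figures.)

Node A sees R2 in parallel with the series input of stage 2, R3 + R4 = 48.19 Ω.
R2 ‖ (R3+R4) = 17.35 Ω.
First divider: V_A = V_s · 17.35/(19.7 + 17.35) = 6.555 V.
Stage 2 is unloaded, so V_B = V_A · R4/(R3+R4) = 6.555 × 3.69/48.19 = 0.5019 V.

V_B ≈ 0.502 V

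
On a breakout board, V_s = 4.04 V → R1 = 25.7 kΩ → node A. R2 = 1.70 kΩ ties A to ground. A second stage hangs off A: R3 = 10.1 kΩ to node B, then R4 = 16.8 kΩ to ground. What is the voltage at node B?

V_B ≈ 0.148 V

The second stage (R3 + R4 = 26.90 kΩ) loads node A in parallel with R2.
Effective lower resistance at A: R2 ‖ 26.90 = 1.599 kΩ.
So V_A = 4.04 × 0.05857 = 0.2366 V.
Stage 2 is unloaded, so V_B = V_A · R4/(R3+R4) = 0.2366 × 16.8/26.90 = 0.1478 V.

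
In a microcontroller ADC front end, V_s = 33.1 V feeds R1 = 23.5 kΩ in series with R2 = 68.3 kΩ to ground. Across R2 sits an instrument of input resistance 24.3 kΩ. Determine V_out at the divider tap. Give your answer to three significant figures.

V_out ≈ 14.3 V

R2 ‖ R_L = (68.3 × 24.3)/(68.3 + 24.3) = 17.92 kΩ.
Now apply the divider: V_out = 33.1 × 0.4327 = 14.32 V.
(Unloaded it would be 24.6 V; the load pulls it down.)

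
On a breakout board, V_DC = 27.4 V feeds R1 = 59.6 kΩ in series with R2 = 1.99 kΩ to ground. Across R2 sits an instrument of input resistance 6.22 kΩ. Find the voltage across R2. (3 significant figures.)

R2 ‖ R_L = (1.99 × 6.22)/(1.99 + 6.22) = 1.508 kΩ.
Then V_out = V_DC · R2'/(R1 + R2') = 27.4 × 1.508/61.11 = 0.6760 V.

V_out ≈ 0.676 V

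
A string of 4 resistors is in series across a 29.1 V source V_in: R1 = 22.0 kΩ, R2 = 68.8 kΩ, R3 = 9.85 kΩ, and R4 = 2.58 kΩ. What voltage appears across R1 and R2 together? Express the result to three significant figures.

V ≈ 25.6 V

Total series resistance ΣR = 22.0 + 68.8 + 9.85 + 2.58 = 103.2 kΩ.
R_{R1..R2} = 22.0 + 68.8 = 90.80 kΩ.
Voltage divider: V = V_in · (90.80 / 103.2) = 29.1 × 0.8796 = 25.60 V.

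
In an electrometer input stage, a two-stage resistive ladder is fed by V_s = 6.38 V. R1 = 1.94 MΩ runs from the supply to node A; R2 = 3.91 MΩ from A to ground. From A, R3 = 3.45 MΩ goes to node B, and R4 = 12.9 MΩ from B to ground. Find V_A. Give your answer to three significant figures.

V_A ≈ 3.95 V

The second stage (R3 + R4 = 16.35 MΩ) loads node A in parallel with R2.
R2 ‖ (R3+R4) = 3.155 MΩ.
So V_A = 6.38 × 0.6193 = 3.951 V.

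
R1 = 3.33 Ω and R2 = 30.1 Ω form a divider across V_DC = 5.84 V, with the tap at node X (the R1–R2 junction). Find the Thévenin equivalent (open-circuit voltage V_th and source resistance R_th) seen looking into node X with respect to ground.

V_th ≈ 5.26 V, R_th ≈ 3.00 Ω

V_th is the unloaded tap voltage: V_DC · R2/(R1+R2) = 5.84 × 0.9004 = 5.258 V.
With V_DC suppressed (replaced by a short), R_th = R1 ‖ R2 = (3.330 × 30.1)/(3.330 + 30.1) = 2.998 Ω.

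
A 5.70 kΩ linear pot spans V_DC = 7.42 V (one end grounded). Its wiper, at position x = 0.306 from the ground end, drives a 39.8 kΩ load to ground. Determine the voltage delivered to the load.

Split the track: R_lower = x·R_p = 1.744 kΩ, R_upper = (1−x)·R_p = 3.956 kΩ.
Lower segment in parallel with the load: 1.744 ‖ 39.8 = 1.671 kΩ.
Then V_out = V_DC · 1.671/(3.956 + 1.671) = 2.204 V.

V_out ≈ 2.20 V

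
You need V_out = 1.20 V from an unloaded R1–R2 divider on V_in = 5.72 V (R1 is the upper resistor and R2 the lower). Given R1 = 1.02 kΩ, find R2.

Required fraction k = V_out/V_in = 0.2098.
So R2 = R1 · V_out/(V_in − V_out) = 1.02 × 1.20/(5.72 − 1.20) = 1.02 × 0.2655 = 0.2708 kΩ.

R2 ≈ 0.271 kΩ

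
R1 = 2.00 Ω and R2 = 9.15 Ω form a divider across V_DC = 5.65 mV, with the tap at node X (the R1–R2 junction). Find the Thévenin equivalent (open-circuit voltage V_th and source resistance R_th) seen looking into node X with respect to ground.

V_th ≈ 4.64 mV, R_th ≈ 1.64 Ω

Open-circuit (no load on X): V_th = V_DC · R2/(R1 + R2) = 5.65 × 9.15/(2.000 + 9.15) = 4.637 mV.
With V_DC suppressed (replaced by a short), R_th = R1 ‖ R2 = (2.000 × 9.15)/(2.000 + 9.15) = 1.641 Ω.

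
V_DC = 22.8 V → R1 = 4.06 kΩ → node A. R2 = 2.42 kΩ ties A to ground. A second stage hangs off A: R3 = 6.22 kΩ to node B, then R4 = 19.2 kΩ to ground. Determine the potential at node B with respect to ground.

V_B ≈ 6.07 V

The second stage (R3 + R4 = 25.42 kΩ) loads node A in parallel with R2.
Effective lower resistance at A: R2 ‖ 25.42 = 2.210 kΩ.
First divider: V_A = V_DC · 2.210/(4.06 + 2.210) = 8.036 V.
V_B = V_A × 0.7553 = 6.069 V.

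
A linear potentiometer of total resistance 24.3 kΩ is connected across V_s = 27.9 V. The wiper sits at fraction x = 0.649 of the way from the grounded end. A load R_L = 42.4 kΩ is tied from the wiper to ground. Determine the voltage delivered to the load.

V_out ≈ 16.0 V

The pot divides into 8.529 kΩ above the wiper and 15.77 kΩ below.
Lower segment in parallel with the load: 15.77 ‖ 42.4 = 11.50 kΩ.
Then V_out = V_s · 11.50/(8.529 + 11.50) = 16.02 V.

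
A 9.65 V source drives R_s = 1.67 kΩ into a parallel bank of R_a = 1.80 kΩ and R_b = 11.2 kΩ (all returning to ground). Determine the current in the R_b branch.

Combine the parallel branches: R_p = (1/1.80 + 1/11.2)⁻¹ = 1.551 kΩ.
V_A by voltage divider: V_A = 9.65 × 1.551/(1.67 + 1.551) = 4.646 V.
Branch current I = V_A/R_b = 4.646/11.2 = 0.4149 mA.

I ≈ 0.415 mA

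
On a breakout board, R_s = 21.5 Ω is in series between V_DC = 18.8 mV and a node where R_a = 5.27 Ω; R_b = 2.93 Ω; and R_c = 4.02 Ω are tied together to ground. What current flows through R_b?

I ≈ 0.361 mA

Equivalent of the parallel group: R_p = 1.282 Ω.
V_A by voltage divider: V_A = 18.8 × 1.282/(21.5 + 1.282) = 1.058 mV.
I(R_b) = V_A / R_b = 1.058/2.93 = 0.3612 mA.
(Check via current divider: I_total = 0.8252 mA; share G_k/ΣG = 0.4377 → same result.)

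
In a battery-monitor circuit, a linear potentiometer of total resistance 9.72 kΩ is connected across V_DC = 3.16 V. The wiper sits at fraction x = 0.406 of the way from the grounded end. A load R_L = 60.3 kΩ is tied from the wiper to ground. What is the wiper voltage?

Split the track: R_lower = x·R_p = 3.946 kΩ, R_upper = (1−x)·R_p = 5.774 kΩ.
Lower segment in parallel with the load: 3.946 ‖ 60.3 = 3.704 kΩ.
Then V_out = V_DC · 3.704/(5.774 + 3.704) = 1.235 V.
(Unloaded: V_out = x·V_DC = 1.28 V.)

V_out ≈ 1.23 V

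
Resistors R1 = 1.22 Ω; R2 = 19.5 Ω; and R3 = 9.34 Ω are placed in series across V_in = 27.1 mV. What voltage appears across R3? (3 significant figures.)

V ≈ 8.42 mV

Total series resistance ΣR = 1.22 + 19.5 + 9.34 = 30.06 Ω.
V = V_in · R/ΣR = 27.1 × 0.3107 = 8.420 mV.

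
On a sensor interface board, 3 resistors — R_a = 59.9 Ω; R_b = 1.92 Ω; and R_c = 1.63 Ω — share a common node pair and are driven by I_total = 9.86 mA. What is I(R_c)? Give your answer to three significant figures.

I ≈ 5.26 mA

ΣG = 1/59.9 + 1/1.92 + 1/1.63 = 1.151.
By the current-divider rule, I = I_total · G_k/ΣG = 9.86 × 0.5330 = 5.255 mA.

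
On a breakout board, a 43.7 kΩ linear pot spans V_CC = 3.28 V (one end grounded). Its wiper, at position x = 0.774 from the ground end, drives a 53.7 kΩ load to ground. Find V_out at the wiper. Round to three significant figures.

V_out ≈ 2.22 V

The pot divides into 9.876 kΩ above the wiper and 33.82 kΩ below.
(x·R_p) ‖ R_L = 20.75 kΩ.
Then V_out = V_CC · 20.75/(9.876 + 20.75) = 2.222 V.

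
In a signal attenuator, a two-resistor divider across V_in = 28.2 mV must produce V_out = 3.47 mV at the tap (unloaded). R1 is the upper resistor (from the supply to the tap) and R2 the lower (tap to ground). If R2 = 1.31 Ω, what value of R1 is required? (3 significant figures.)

R1 ≈ 9.34 Ω

The divider ratio is R2/(R1+R2) = 3.47/28.2 = 0.1230.
So R1 = R2 · (V_in/V_out − 1) = 1.31 × (28.2/3.47 − 1) = 1.31 × 7.127 = 9.336 Ω.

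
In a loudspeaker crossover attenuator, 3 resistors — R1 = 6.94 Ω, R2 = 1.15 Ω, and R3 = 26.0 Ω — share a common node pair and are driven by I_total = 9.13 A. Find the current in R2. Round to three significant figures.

I ≈ 7.55 A

Total conductance ΣG = 1/6.94 + 1/1.15 + 1/26.0 = 1.052 (units of 1/Ω).
Current divider: I(R2) = I_total · G_k/ΣG = 9.13 × (0.8696/1.052) = 9.13 × 0.8265 = 7.546 A.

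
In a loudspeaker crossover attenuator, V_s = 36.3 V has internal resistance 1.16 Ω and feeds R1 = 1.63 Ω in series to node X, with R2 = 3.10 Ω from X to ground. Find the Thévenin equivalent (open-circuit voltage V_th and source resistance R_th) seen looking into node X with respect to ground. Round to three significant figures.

V_th ≈ 19.1 V, R_th ≈ 1.47 Ω

R1' = 1.16 + 1.63 = 2.790 Ω (source resistance + R1).
With X open, the divider is unloaded: V_th = 36.3 × 3.10/5.890 = 19.11 V.
Zeroing V_s shorts the top of R1' to ground, so R_th = R1' ‖ R2 = 1.468 Ω.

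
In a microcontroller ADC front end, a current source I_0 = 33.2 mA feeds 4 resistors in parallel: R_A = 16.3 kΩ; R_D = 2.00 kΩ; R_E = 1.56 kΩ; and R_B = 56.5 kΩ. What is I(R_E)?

ΣG = 1/16.3 + 1/2.00 + 1/1.56 + 1/56.5 = 1.220.
Current divider: I(R_E) = I_0 · G_k/ΣG = 33.2 × (0.6410/1.220) = 33.2 × 0.5254 = 17.44 mA.

I ≈ 17.4 mA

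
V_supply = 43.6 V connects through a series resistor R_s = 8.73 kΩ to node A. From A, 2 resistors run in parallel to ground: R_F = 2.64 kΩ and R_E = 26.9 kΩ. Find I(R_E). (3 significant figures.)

Parallel bank: R_p = 1/(1/2.64 + 1/26.9) = 2.404 kΩ.
V_A by voltage divider: V_A = 43.6 × 2.404/(8.73 + 2.404) = 9.414 V.
Branch current I = V_A/R_E = 9.414/26.9 = 0.3500 mA.

I ≈ 0.350 mA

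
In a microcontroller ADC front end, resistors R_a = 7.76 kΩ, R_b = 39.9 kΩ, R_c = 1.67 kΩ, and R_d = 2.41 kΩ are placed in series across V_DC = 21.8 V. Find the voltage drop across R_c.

Series total: ΣR = 7.76 + 39.9 + 1.67 + 2.41 = 51.74 kΩ.
Voltage divider: V = V_DC · (1.670 / 51.74) = 21.8 × 0.03228 = 0.7036 V.

V ≈ 0.704 V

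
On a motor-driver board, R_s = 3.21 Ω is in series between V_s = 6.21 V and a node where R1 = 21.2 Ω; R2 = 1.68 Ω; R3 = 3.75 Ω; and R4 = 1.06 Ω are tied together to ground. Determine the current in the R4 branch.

Parallel bank: R_p = 1/(1/21.2 + 1/1.68 + 1/3.75 + 1/1.06) = 0.5398 Ω.
V_A = 6.21 × 0.5398/3.750 = 0.8940 V.
I(R4) = V_A / R4 = 0.8940/1.06 = 0.8434 A.

I ≈ 0.843 A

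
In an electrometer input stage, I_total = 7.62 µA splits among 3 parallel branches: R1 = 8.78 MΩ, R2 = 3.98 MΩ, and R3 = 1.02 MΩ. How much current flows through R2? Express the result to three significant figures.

I ≈ 1.42 µA

ΣG = 1/8.78 + 1/3.98 + 1/1.02 = 1.346.
R2 takes the fraction G_k/ΣG = 0.2513/1.346 = 0.1867, so I = 7.62 × 0.1867 = 1.423 µA.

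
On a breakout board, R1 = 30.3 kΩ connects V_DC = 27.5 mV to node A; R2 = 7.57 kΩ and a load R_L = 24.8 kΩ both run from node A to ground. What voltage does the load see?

V_out ≈ 4.42 mV

The load sits in parallel with R2, giving an effective lower resistance R2' = R2·R_L/(R2+R_L) = 5.800 kΩ.
Then V_out = V_DC · R2'/(R1 + R2') = 27.5 × 5.800/36.10 = 4.418 mV.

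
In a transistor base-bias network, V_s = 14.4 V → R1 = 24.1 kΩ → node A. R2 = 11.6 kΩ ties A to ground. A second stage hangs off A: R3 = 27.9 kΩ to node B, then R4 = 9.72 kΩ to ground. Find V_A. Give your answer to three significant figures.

V_A ≈ 3.87 V

Node A sees R2 in parallel with the series input of stage 2, R3 + R4 = 37.62 kΩ.
R2 ‖ (R3+R4) = 8.866 kΩ.
First divider: V_A = V_s · 8.866/(24.1 + 8.866) = 3.873 V.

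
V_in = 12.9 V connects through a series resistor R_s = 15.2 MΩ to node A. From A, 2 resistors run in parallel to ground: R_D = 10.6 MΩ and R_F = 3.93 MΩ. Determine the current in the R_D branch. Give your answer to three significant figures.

Combine the parallel branches: R_p = (1/10.6 + 1/3.93)⁻¹ = 2.867 MΩ.
Node voltage V_A = V_in · R_p/(R_s + R_p) = 12.9 × 0.1587 = 2.047 V.
Branch current I = V_A/R_D = 2.047/10.6 = 0.1931 µA.
(Equivalently: I_total = 0.7140 µA, then current-divider fraction G_k/ΣG = 0.2705.)

I ≈ 0.193 µA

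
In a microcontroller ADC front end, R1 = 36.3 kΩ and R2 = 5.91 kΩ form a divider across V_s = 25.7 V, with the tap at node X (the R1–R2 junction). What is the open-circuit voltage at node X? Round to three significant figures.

Open-circuit (no load on X): V_th = V_s · R2/(R1 + R2) = 25.7 × 5.91/(36.30 + 5.91) = 3.598 V.

V_th ≈ 3.60 V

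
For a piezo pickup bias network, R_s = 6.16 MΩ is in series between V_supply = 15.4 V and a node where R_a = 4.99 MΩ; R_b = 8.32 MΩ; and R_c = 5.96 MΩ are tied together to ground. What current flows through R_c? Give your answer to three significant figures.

Combine the parallel branches: R_p = (1/4.99 + 1/8.32 + 1/5.96)⁻¹ = 2.048 MΩ.
V_A = 15.4 × 2.048/8.208 = 3.842 V.
Branch current I = V_A/R_c = 3.842/5.96 = 0.6446 µA.
(Check via current divider: I_total = 1.876 µA; share G_k/ΣG = 0.3436 → same result.)

I ≈ 0.645 µA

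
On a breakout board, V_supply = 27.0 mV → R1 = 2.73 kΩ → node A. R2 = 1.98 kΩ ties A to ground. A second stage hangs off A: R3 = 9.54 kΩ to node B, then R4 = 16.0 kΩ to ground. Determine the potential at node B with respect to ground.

V_B ≈ 6.80 mV

Node A sees R2 in parallel with the series input of stage 2, R3 + R4 = 25.54 kΩ.
R2 ‖ (R3+R4) = 1.838 kΩ.
First divider: V_A = V_supply · 1.838/(2.73 + 1.838) = 10.86 mV.
V_B = V_A × 0.6265 = 6.805 mV.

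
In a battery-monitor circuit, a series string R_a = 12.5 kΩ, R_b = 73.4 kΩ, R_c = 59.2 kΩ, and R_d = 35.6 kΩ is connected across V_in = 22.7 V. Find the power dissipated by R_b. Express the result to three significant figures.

The common current is I = 22.7/180.7 = 0.1256 mA.
P(R_b) = I²·R_b = (0.1256)² × 73.4 = 1.158 mW.

P ≈ 1.16 mW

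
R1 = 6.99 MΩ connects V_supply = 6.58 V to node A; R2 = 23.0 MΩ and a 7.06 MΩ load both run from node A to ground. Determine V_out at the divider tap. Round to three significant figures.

First combine the lower leg with the load: R2 ‖ R_L = 5.402 MΩ.
Then V_out = V_supply · R2'/(R1 + R2') = 6.58 × 5.402/12.39 = 2.868 V.
(Unloaded it would be 5.05 V; the load pulls it down.)

V_out ≈ 2.87 V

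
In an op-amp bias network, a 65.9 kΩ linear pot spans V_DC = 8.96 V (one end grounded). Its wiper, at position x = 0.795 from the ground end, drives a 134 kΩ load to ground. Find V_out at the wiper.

The pot divides into 13.51 kΩ above the wiper and 52.39 kΩ below.
R_L loads the lower segment: effective lower R = 37.66 kΩ.
Loaded-divider output: V_out = 8.96 × 0.7360 = 6.595 V.

V_out ≈ 6.59 V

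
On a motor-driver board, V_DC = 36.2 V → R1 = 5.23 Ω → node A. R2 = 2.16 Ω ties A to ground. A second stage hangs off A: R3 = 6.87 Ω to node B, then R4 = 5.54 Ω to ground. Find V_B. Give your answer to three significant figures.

V_B ≈ 4.21 V

Node A sees R2 in parallel with the series input of stage 2, R3 + R4 = 12.41 Ω.
Effective lower resistance at A: R2 ‖ 12.41 = 1.840 Ω.
So V_A = 36.2 × 0.2602 = 9.420 V.
Then the unloaded second divider: V_B = V_A × R4/(R3+R4) = 9.420 × 0.4464 = 4.205 V.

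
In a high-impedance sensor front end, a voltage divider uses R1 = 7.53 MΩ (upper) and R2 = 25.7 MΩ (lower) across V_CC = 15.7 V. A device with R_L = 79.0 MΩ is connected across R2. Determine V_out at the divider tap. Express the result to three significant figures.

The load sits in parallel with R2, giving an effective lower resistance R2' = R2·R_L/(R2+R_L) = 19.39 MΩ.
Then V_out = V_CC · R2'/(R1 + R2') = 15.7 × 19.39/26.92 = 11.31 V.

V_out ≈ 11.3 V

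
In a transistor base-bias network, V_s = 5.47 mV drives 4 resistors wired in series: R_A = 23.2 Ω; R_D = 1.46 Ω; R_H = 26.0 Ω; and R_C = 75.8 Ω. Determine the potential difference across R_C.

ΣR = 23.2 + 1.46 + 26.0 + 75.8 = 126.5 Ω.
V = V_s · R/ΣR = 5.47 × 0.5994 = 3.279 mV.

V ≈ 3.28 mV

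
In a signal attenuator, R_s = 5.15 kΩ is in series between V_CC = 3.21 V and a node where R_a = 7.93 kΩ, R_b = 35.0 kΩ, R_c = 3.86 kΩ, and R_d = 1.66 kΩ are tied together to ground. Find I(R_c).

Combine the parallel branches: R_p = (1/7.93 + 1/35.0 + 1/3.86 + 1/1.66)⁻¹ = 0.9841 kΩ.
V_A = 3.21 × 0.9841/6.134 = 0.5150 V.
Branch current I = V_A/R_c = 0.5150/3.86 = 0.1334 mA.

I ≈ 0.133 mA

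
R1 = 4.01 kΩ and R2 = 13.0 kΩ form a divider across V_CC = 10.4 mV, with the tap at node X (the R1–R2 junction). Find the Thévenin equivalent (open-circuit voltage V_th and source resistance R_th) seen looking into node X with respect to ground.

V_th ≈ 7.95 mV, R_th ≈ 3.06 kΩ

With X open, the divider is unloaded: V_th = 10.4 × 13.0/17.01 = 7.948 mV.
Looking into X with the source shorted: R_th = R1·R2/(R1+R2) = 4.010 × 13.0/17.01 = 3.065 kΩ.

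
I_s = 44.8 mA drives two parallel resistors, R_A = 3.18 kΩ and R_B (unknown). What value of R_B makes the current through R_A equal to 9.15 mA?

R_B ≈ 0.816 kΩ

In a two-way split, I_A/I_s = R_B/(R_A + R_B).
With f = 0.2042, R_B = R_A · f/(1−f) = 3.18 × 0.2567 = 0.8162 kΩ.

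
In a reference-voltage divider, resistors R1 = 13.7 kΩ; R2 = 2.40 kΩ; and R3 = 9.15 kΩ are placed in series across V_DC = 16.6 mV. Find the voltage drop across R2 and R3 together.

Total series resistance ΣR = 13.7 + 2.40 + 9.15 = 25.25 kΩ.
R_{R2..R3} = 2.40 + 9.15 = 11.55 kΩ.
V = V_DC · R/ΣR = 16.6 × 0.4574 = 7.593 mV.

V ≈ 7.59 mV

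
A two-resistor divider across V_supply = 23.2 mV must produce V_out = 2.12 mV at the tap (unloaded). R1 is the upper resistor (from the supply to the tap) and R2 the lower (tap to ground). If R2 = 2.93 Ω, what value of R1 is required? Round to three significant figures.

Required fraction k = V_out/V_supply = 0.09138.
So R1 = R2 · (V_supply/V_out − 1) = 2.93 × (23.2/2.12 − 1) = 2.93 × 9.943 = 29.13 Ω.

R1 ≈ 29.1 Ω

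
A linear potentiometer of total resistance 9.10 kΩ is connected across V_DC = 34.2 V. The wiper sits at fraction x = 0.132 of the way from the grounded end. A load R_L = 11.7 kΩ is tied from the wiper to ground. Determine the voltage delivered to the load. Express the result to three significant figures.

Lower segment x·R_p = 1.201 kΩ; upper segment (1−x)·R_p = 7.899 kΩ.
R_L loads the lower segment: effective lower R = 1.089 kΩ.
Loaded-divider output: V_out = 34.2 × 0.1212 = 4.145 V.
(Unloaded: V_out = x·V_DC = 4.51 V.)

V_out ≈ 4.15 V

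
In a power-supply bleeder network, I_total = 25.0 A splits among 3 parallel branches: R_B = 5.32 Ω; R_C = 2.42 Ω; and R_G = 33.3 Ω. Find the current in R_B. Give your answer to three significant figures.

I ≈ 7.44 A

ΣG = 1/5.32 + 1/2.42 + 1/33.3 = 0.6312.
By the current-divider rule, I = I_total · G_k/ΣG = 25.0 × 0.2978 = 7.445 A.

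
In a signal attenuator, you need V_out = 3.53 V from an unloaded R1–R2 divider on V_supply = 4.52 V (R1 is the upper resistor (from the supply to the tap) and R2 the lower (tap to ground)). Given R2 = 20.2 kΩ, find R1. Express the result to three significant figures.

The divider ratio is R2/(R1+R2) = 3.53/4.52 = 0.7810.
Rearranging, R1 = R2·(1−k)/k = 20.2 × 0.2805 = 5.665 kΩ.

R1 ≈ 5.67 kΩ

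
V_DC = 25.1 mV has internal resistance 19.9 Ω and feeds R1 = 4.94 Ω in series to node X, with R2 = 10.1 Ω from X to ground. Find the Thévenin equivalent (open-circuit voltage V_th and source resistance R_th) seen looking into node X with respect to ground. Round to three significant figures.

R1' = 19.9 + 4.94 = 24.84 Ω (source resistance + R1).
Open-circuit (no load on X): V_th = V_DC · R2/(R1' + R2) = 25.1 × 10.1/(24.84 + 10.1) = 7.256 mV.
Looking into X with the source shorted: R_th = R1'·R2/(R1'+R2) = 24.84 × 10.1/34.94 = 7.180 Ω.

V_th ≈ 7.26 mV, R_th ≈ 7.18 Ω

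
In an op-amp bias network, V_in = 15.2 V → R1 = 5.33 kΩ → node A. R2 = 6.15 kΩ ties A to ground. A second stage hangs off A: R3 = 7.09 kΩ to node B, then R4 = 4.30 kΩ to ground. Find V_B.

The second stage (R3 + R4 = 11.39 kΩ) loads node A in parallel with R2.
R2 ‖ (R3+R4) = 3.994 kΩ.
So V_A = 15.2 × 0.4283 = 6.511 V.
Stage 2 is unloaded, so V_B = V_A · R4/(R3+R4) = 6.511 × 4.30/11.39 = 2.458 V.

V_B ≈ 2.46 V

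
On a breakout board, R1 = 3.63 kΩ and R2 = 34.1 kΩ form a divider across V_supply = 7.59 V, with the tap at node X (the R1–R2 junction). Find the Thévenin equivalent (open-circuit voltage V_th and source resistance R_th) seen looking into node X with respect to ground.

V_th is the unloaded tap voltage: V_supply · R2/(R1+R2) = 7.59 × 0.9038 = 6.860 V.
Zeroing V_supply shorts the top of R1 to ground, so R_th = R1 ‖ R2 = 3.281 kΩ.

V_th ≈ 6.86 V, R_th ≈ 3.28 kΩ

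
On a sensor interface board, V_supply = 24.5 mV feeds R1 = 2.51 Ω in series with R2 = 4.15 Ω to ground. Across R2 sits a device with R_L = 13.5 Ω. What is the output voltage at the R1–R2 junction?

V_out ≈ 13.7 mV

The load sits in parallel with R2, giving an effective lower resistance R2' = R2·R_L/(R2+R_L) = 3.174 Ω.
Voltage divider with the loaded lower leg: V_out = 24.5 × 3.174/(2.51 + 3.174) = 24.5 × 0.5584 = 13.68 mV.
(Unloaded it would be 15.3 mV; the load pulls it down.)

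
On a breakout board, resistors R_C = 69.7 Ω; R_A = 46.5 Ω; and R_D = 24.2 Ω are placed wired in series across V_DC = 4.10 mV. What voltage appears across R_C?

Total series resistance ΣR = 69.7 + 46.5 + 24.2 = 140.4 Ω.
By the voltage-divider rule, V = 4.10 × 69.70/140.4 = 2.035 mV.

V ≈ 2.04 mV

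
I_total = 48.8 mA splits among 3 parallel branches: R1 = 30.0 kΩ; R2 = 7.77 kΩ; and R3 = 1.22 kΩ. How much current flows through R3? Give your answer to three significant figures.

I ≈ 40.7 mA

Conductances: ΣG = 1/30.0 + 1/7.77 + 1/1.22 = 0.9817 (1/kΩ).
By the current-divider rule, I = I_total · G_k/ΣG = 48.8 × 0.8349 = 40.75 mA.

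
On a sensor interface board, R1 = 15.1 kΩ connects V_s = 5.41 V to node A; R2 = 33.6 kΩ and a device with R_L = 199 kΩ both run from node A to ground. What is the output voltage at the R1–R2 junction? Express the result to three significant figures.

The load sits in parallel with R2, giving an effective lower resistance R2' = R2·R_L/(R2+R_L) = 28.75 kΩ.
Then V_out = V_s · R2'/(R1 + R2') = 5.41 × 28.75/43.85 = 3.547 V.
(Unloaded it would be 3.73 V; the load pulls it down.)

V_out ≈ 3.55 V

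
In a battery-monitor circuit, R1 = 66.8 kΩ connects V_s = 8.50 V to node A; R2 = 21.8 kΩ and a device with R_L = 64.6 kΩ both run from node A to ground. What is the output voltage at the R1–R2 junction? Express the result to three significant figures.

First combine the lower leg with the load: R2 ‖ R_L = 16.30 kΩ.
Now apply the divider: V_out = 8.50 × 0.1961 = 1.667 V.
(Unloaded it would be 2.09 V; the load pulls it down.)

V_out ≈ 1.67 V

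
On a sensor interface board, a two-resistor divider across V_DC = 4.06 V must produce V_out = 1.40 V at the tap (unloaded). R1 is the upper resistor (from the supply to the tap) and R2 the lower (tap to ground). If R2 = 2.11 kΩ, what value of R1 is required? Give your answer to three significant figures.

R1 ≈ 4.01 kΩ

V_out/V_DC = R2/(R1+R2) = 0.3448.
Rearranging, R1 = R2·(1−k)/k = 2.11 × 1.900 = 4.009 kΩ.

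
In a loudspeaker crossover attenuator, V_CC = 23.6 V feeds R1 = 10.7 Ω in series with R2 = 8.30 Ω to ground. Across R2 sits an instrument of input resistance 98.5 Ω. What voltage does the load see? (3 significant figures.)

V_out ≈ 9.84 V

R2 ‖ R_L = (8.30 × 98.5)/(8.30 + 98.5) = 7.655 Ω.
Then V_out = V_CC · R2'/(R1 + R2') = 23.6 × 7.655/18.35 = 9.842 V.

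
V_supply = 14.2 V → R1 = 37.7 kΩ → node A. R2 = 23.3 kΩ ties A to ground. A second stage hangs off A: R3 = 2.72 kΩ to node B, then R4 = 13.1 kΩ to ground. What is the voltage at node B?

The second stage (R3 + R4 = 15.82 kΩ) loads node A in parallel with R2.
Effective lower resistance at A: R2 ‖ 15.82 = 9.422 kΩ.
First divider: V_A = V_supply · 9.422/(37.7 + 9.422) = 2.839 V.
V_B = V_A × 0.8281 = 2.351 V.

V_B ≈ 2.35 V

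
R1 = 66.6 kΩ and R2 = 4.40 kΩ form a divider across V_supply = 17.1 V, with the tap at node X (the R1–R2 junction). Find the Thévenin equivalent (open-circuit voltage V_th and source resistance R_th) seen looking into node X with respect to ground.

V_th ≈ 1.06 V, R_th ≈ 4.13 kΩ

Open-circuit (no load on X): V_th = V_supply · R2/(R1 + R2) = 17.1 × 4.40/(66.60 + 4.40) = 1.060 V.
Looking into X with the source shorted: R_th = R1·R2/(R1+R2) = 66.60 × 4.40/71.00 = 4.127 kΩ.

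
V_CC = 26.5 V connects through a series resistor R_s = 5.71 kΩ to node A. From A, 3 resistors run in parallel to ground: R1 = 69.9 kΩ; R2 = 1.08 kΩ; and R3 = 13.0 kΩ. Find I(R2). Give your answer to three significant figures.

Equivalent of the parallel group: R_p = 0.9831 kΩ.
Node voltage V_A = V_CC · R_p/(R_s + R_p) = 26.5 × 0.1469 = 3.893 V.
Branch current I = V_A/R2 = 3.893/1.08 = 3.604 mA.
(Equivalently: I_total = 3.959 mA, then current-divider fraction G_k/ΣG = 0.9103.)

I ≈ 3.60 mA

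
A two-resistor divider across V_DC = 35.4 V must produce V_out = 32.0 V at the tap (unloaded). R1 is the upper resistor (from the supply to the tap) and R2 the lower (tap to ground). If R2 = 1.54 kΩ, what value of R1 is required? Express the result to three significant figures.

R1 ≈ 0.164 kΩ

V_out/V_DC = R2/(R1+R2) = 0.9040.
R1 = R2·(1/k − 1) = 1.54 × 0.1062 = 0.1636 kΩ.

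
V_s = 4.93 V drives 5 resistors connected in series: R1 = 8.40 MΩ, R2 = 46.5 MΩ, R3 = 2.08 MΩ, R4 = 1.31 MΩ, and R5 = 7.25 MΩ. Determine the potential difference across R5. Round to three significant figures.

V ≈ 0.545 V

ΣR = 8.40 + 46.5 + 2.08 + 1.31 + 7.25 = 65.54 MΩ.
V = V_s · R/ΣR = 4.93 × 0.1106 = 0.5454 V.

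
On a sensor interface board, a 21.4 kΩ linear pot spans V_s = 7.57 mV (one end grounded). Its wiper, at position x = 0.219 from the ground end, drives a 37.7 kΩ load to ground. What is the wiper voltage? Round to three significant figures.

Lower segment x·R_p = 4.687 kΩ; upper segment (1−x)·R_p = 16.71 kΩ.
R_L loads the lower segment: effective lower R = 4.168 kΩ.
V_out = 7.57 × 4.168/(16.71 + 4.168) = 1.511 mV.

V_out ≈ 1.51 mV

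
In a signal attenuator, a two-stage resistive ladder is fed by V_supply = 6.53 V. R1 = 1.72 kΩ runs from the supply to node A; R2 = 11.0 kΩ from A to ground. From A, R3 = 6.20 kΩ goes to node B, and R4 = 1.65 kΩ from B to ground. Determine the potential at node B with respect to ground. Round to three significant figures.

V_B ≈ 0.998 V

The second stage (R3 + R4 = 7.850 kΩ) loads node A in parallel with R2.
Effective lower resistance at A: R2 ‖ 7.850 = 4.581 kΩ.
V_A = 6.53 × 4.581/(1.72 + 4.581) = 4.747 V.
V_B = V_A × 0.2102 = 0.9979 V.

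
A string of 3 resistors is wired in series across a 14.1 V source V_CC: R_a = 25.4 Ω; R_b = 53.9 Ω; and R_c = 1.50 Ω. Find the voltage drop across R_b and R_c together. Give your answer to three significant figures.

V ≈ 9.67 V

Total series resistance ΣR = 25.4 + 53.9 + 1.50 = 80.80 Ω.
R_{R_b..R_c} = 53.9 + 1.50 = 55.40 Ω.
By the voltage-divider rule, V = 14.1 × 55.40/80.80 = 9.668 V.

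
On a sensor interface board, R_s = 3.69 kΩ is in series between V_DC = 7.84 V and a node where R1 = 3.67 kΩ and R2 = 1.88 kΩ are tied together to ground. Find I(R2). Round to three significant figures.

Combine the parallel branches: R_p = (1/3.67 + 1/1.88)⁻¹ = 1.243 kΩ.
V_A = 7.84 × 1.243/4.933 = 1.976 V.
Branch current I = V_A/R2 = 1.976/1.88 = 1.051 mA.

I ≈ 1.05 mA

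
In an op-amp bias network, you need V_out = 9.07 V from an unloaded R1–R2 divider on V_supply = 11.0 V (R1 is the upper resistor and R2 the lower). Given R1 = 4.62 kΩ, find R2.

R2 ≈ 21.7 kΩ

V_out/V_supply = R2/(R1+R2) = 0.8245.
R2 = R1 · 0.8245/(1 − 0.8245) = 21.71 kΩ.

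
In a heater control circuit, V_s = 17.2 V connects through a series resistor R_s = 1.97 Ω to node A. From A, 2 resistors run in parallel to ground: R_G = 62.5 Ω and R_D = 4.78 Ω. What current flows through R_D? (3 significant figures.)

I ≈ 2.49 A

Equivalent of the parallel group: R_p = 4.440 Ω.
V_A = 17.2 × 4.440/6.410 = 11.91 V.
Branch current I = V_A/R_D = 11.91/4.78 = 2.493 A.
(Check via current divider: I_total = 2.683 A; share G_k/ΣG = 0.9290 → same result.)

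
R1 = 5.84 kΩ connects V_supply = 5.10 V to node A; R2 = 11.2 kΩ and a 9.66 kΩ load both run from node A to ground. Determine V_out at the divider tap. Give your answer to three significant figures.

V_out ≈ 2.40 V

The load sits in parallel with R2, giving an effective lower resistance R2' = R2·R_L/(R2+R_L) = 5.187 kΩ.
Now apply the divider: V_out = 5.10 × 0.4704 = 2.399 V.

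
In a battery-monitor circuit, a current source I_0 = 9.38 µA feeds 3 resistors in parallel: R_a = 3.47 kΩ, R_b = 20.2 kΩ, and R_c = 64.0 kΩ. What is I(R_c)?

Total conductance ΣG = 1/3.47 + 1/20.2 + 1/64.0 = 0.3533 (units of 1/kΩ).
Current divider: I(R_c) = I_0 · G_k/ΣG = 9.38 × (0.01562/0.3533) = 9.38 × 0.04422 = 0.4148 µA.

I ≈ 0.415 µA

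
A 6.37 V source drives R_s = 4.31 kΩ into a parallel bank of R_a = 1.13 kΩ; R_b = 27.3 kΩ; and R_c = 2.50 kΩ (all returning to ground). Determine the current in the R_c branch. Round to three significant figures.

I ≈ 0.381 mA

Parallel bank: R_p = 1/(1/1.13 + 1/27.3 + 1/2.50) = 0.7567 kΩ.
Node voltage V_A = V_in · R_p/(R_s + R_p) = 6.37 × 0.1493 = 0.9513 V.
I(R_c) = V_A / R_c = 0.9513/2.50 = 0.3805 mA.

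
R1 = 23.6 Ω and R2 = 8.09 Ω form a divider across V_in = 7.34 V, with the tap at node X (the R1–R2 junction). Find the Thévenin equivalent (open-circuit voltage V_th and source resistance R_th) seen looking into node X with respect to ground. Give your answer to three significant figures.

With X open, the divider is unloaded: V_th = 7.34 × 8.09/31.69 = 1.874 V.
With V_in suppressed (replaced by a short), R_th = R1 ‖ R2 = (23.60 × 8.09)/(23.60 + 8.09) = 6.025 Ω.

V_th ≈ 1.87 V, R_th ≈ 6.02 Ω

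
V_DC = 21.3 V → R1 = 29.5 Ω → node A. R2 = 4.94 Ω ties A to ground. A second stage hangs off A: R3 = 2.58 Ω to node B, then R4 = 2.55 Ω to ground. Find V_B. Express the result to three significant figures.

V_B ≈ 0.832 V

Node A sees R2 in parallel with the series input of stage 2, R3 + R4 = 5.130 Ω.
R2 ‖ (R3+R4) = 2.517 Ω.
First divider: V_A = V_DC · 2.517/(29.5 + 2.517) = 1.674 V.
V_B = V_A × 0.4971 = 0.8322 V.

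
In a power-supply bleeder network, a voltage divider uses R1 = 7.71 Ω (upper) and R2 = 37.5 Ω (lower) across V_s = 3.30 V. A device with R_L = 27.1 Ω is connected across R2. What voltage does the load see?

The load sits in parallel with R2, giving an effective lower resistance R2' = R2·R_L/(R2+R_L) = 15.73 Ω.
Now apply the divider: V_out = 3.30 × 0.6711 = 2.215 V.
(Unloaded it would be 2.74 V; the load pulls it down.)

V_out ≈ 2.21 V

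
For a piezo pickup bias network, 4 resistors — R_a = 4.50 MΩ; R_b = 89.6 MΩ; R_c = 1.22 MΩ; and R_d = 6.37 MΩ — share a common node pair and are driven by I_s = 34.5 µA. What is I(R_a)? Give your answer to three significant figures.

ΣG = 1/4.50 + 1/89.6 + 1/1.22 + 1/6.37 = 1.210.
R_a takes the fraction G_k/ΣG = 0.2222/1.210 = 0.1836, so I = 34.5 × 0.1836 = 6.336 µA.

I ≈ 6.34 µA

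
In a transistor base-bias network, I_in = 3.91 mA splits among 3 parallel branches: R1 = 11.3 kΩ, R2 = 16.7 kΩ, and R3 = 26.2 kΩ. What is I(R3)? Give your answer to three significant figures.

Conductances: ΣG = 1/11.3 + 1/16.7 + 1/26.2 = 0.1865 (1/kΩ).
By the current-divider rule, I = I_in · G_k/ΣG = 3.91 × 0.2046 = 0.8000 mA.

I ≈ 0.800 mA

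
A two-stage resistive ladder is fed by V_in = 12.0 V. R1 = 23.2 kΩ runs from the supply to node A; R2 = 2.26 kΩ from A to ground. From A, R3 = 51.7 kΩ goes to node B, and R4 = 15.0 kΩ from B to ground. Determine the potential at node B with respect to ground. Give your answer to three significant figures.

V_B ≈ 0.232 V

Looking into the second stage from A: R3 + R4 = 66.70 kΩ appears in parallel with R2.
Effective lower resistance at A: R2 ‖ 66.70 = 2.186 kΩ.
First divider: V_A = V_in · 2.186/(23.2 + 2.186) = 1.033 V.
Stage 2 is unloaded, so V_B = V_A · R4/(R3+R4) = 1.033 × 15.0/66.70 = 0.2324 V.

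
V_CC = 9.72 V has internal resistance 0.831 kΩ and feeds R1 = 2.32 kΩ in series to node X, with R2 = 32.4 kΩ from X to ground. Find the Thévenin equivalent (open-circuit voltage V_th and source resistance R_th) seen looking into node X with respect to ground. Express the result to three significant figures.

V_th ≈ 8.86 V, R_th ≈ 2.87 kΩ

R1' = 0.831 + 2.32 = 3.151 kΩ (source resistance + R1).
V_th is the unloaded tap voltage: V_CC · R2/(R1'+R2) = 9.72 × 0.9114 = 8.858 V.
Looking into X with the source shorted: R_th = R1'·R2/(R1'+R2) = 3.151 × 32.4/35.55 = 2.872 kΩ.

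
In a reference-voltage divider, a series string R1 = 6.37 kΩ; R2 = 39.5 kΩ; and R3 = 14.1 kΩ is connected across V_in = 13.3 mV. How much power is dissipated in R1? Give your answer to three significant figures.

P ≈ 0.313 nW

The common current is I = 13.3/59.97 = 0.2218 µA.
V(R1) = I·R = 1.413 mV; P = V·I = 1.413 × 0.2218 = 0.3133 nW.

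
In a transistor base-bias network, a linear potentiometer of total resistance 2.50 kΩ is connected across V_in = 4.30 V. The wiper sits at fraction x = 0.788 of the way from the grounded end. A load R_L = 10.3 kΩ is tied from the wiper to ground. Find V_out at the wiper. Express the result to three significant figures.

V_out ≈ 3.26 V

Lower segment x·R_p = 1.970 kΩ; upper segment (1−x)·R_p = 0.5300 kΩ.
R_L loads the lower segment: effective lower R = 1.654 kΩ.
V_out = 4.30 × 1.654/(0.5300 + 1.654) = 3.256 V.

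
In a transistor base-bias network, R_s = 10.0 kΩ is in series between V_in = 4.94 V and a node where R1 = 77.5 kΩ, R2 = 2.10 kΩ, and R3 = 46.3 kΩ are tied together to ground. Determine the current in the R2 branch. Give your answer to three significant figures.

I ≈ 0.385 mA

Parallel bank: R_p = 1/(1/77.5 + 1/2.10 + 1/46.3) = 1.958 kΩ.
Node voltage V_A = V_in · R_p/(R_s + R_p) = 4.94 × 0.1637 = 0.8089 V.
I(R2) = V_A / R2 = 0.8089/2.10 = 0.3852 mA.
(Check via current divider: I_total = 0.4131 mA; share G_k/ΣG = 0.9324 → same result.)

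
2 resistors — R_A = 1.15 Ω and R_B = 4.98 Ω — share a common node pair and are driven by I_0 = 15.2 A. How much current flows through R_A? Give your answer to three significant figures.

I ≈ 12.3 A

Two-branch current divider: I_k = I_0 · R_other/(R_1 + R_2).
I(R_A) = 15.2 × 4.98/(1.15 + 4.98) = 15.2 × 0.8124 = 12.35 A.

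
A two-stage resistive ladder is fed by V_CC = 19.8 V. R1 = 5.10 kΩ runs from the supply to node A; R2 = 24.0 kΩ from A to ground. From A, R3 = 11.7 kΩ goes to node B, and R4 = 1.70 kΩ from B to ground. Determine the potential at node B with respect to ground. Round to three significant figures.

Looking into the second stage from A: R3 + R4 = 13.40 kΩ appears in parallel with R2.
Effective lower resistance at A: R2 ‖ 13.40 = 8.599 kΩ.
First divider: V_A = V_CC · 8.599/(5.10 + 8.599) = 12.43 V.
V_B = V_A × 0.1269 = 1.577 V.

V_B ≈ 1.58 V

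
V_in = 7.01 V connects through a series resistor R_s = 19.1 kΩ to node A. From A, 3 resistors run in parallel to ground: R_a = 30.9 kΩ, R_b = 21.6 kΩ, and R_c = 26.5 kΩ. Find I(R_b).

Combine the parallel branches: R_p = (1/30.9 + 1/21.6 + 1/26.5)⁻¹ = 8.591 kΩ.
V_A by voltage divider: V_A = 7.01 × 8.591/(19.1 + 8.591) = 2.175 V.
I(R_b) = V_A / R_b = 2.175/21.6 = 0.1007 mA.

I ≈ 0.101 mA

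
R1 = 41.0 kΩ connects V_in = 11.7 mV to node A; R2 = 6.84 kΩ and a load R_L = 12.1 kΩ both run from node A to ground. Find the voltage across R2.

The load sits in parallel with R2, giving an effective lower resistance R2' = R2·R_L/(R2+R_L) = 4.370 kΩ.
Voltage divider with the loaded lower leg: V_out = 11.7 × 4.370/(41.0 + 4.370) = 11.7 × 0.09632 = 1.127 mV.
(Unloaded it would be 1.67 mV; the load pulls it down.)

V_out ≈ 1.13 mV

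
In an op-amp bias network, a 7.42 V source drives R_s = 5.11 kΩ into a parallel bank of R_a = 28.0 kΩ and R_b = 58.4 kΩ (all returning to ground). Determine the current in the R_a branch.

I ≈ 0.209 mA

Parallel bank: R_p = 1/(1/28.0 + 1/58.4) = 18.93 kΩ.
Node voltage V_A = V_supply · R_p/(R_s + R_p) = 7.42 × 0.7874 = 5.843 V.
Branch current I = V_A/R_a = 5.843/28.0 = 0.2087 mA.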